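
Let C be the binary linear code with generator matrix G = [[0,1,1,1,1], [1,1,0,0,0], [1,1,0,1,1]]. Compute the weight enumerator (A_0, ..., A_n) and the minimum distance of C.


Weight distribution: A_0 = 1, A_2 = 4, A_4 = 3. Minimum distance d = 2.

Enumerate all 2^3 = 8 messages m ∈ F_2^3.
For each, compute codeword c = mG in F_2^5, then tally its weight.
  m = 000 → c = 00000, weight = 0.
  m = 100 → c = 01111, weight = 4.
  m = 010 → c = 11000, weight = 2.
  m = 110 → c = 10111, weight = 4.
  m = 001 → c = 11011, weight = 4.
  m = 101 → c = 10100, weight = 2.
  m = 011 → c = 00011, weight = 2.
  m = 111 → c = 01100, weight = 2.
Tally weights:
  weight 0: 1 codewords.
  weight 2: 4 codewords.
  weight 4: 3 codewords.
Minimum distance d = smallest w > 0 with A_w > 0 = 2.
Sanity: Σ A_w = 8 = 2^3 = 8 ✓.


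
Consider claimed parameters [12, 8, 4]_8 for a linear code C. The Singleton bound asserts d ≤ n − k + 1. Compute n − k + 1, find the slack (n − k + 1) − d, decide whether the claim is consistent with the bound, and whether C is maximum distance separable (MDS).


Singleton RHS = n − k + 1 = 5, slack = 1, bound satisfied, not MDS.

Singleton bound: d ≤ n − k + 1.
Here n = 12, k = 8, so n − k + 1 = 5.
Given d = 4, check d ≤ 5: YES.
Slack = (n − k + 1) − d = 1.
The code is NOT MDS (slack = 1 > 0).
Description: the claimed parameters are [12, 8, 4]_8; such a code would be non-MDS.


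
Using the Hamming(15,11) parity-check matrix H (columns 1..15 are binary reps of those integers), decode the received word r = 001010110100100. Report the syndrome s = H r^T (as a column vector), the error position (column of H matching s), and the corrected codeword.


s = (1, 1, 1, 0)^T, error position = 14, corrected codeword c = 001010110100110

Compute s = H r^T mod 2 one row at a time:
  s_1 = 1 + 0 + 1 + 0 + 0 + 1 + 0 + 0 = 3 ≡ 1 (mod 2).
  s_2 = 0 + 1 + 0 + 1 + 0 + 1 + 0 + 0 = 3 ≡ 1 (mod 2).
  s_3 = 0 + 1 + 0 + 1 + 1 + 0 + 0 + 0 = 3 ≡ 1 (mod 2).
  s_4 = 0 + 1 + 1 + 1 + 0 + 0 + 1 + 0 = 4 ≡ 0 (mod 2).
s = (1, 1, 1, 0)^T — this equals column 14 of H (binary 1110), so error is at position 14.
Correct: flip bit 14 of r = 001010110100100 to get c = 001010110100110.


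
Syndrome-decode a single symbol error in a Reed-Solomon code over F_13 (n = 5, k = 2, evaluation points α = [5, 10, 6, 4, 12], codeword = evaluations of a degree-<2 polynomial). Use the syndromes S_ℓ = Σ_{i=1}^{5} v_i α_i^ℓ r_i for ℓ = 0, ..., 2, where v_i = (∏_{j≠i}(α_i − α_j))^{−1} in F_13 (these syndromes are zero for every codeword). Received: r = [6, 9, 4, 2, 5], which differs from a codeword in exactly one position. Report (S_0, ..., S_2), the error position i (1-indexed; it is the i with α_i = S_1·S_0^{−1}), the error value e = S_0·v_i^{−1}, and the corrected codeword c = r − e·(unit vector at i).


S = (4, 3, 12), error at position 4, error magnitude e = 7, c = [6, 9, 4, 8, 5].

Step 1: column multipliers v_i = (∏_{j≠i}(α_i − α_j))^{−1} mod 13.
  i = 1 (α = 5): (5−10)(5−6)(5−4)(5−12) = (−5)·(−1)·1·(−7) = −35 ≡ 4, so v_1 = 4^{−1} = 10 (mod 13).
  i = 2 (α = 10): (10−5)(10−6)(10−4)(10−12) = 5·4·6·(−2) = −240 ≡ 7, so v_2 = 7^{−1} = 2 (mod 13).
  i = 3 (α = 6): (6−5)(6−10)(6−4)(6−12) = 1·(−4)·2·(−6) = 48 ≡ 9, so v_3 = 9^{−1} = 3 (mod 13).
  i = 4 (α = 4): (4−5)(4−10)(4−6)(4−12) = (−1)·(−6)·(−2)·(−8) = 96 ≡ 5, so v_4 = 5^{−1} = 8 (mod 13).
  i = 5 (α = 12): (12−5)(12−10)(12−6)(12−4) = 7·2·6·8 = 672 ≡ 9, so v_5 = 9^{−1} = 3 (mod 13).
  v = [10, 2, 3, 8, 3].
Step 2: syndromes of r = [6, 9, 4, 2, 5] (all sums mod 13).
  S_0 = Σ v_i r_i = 10·6 + 2·9 + 3·4 + 8·2 + 3·5 = 121 ≡ 4.
  S_1 = Σ v_i α_i r_i = 10·5·6 + 2·10·9 + 3·6·4 + 8·4·2 + 3·12·5 = 796 ≡ 3.
  α_i^2 mod 13 = [12, 9, 10, 3, 1].
  S_2 = Σ v_i α_i^2 r_i = 10·12·6 + 2·9·9 + 3·10·4 + 8·3·2 + 3·1·5 = 1065 ≡ 12.
  S = (4, 3, 12) ≠ 0, so r is not a codeword (an error is present).
Step 3: locate the error. For a single error e at position i, S_ℓ = v_i·e·α_i^ℓ, so α_err = S_1/S_0.
  S_0^{−1} = 4^{−1} = 10 (mod 13), so α_err = 3·10 = 30 ≡ 4 = α_4. Error position i = 4.
  Consistency check: S_2/S_1 = 12·9 = 108 ≡ 4 = α_err ✓ (single-error assumption holds).
Step 4: error magnitude e = S_0/v_4 = S_0·∏_{j≠4}(α_4 − α_j) = 4·5 = 20 ≡ 7 (mod 13).
Step 5: correct position 4: c_4 = r_4 − e = 2 − 7 ≡ 8 (mod 13). Hence c = [6, 9, 4, 8, 5].
  Check: interpolating c through the α_i gives m(x) = 3 + 11·x (degree < 2) with m(α_i) = c_i for every i, so c is indeed a codeword.


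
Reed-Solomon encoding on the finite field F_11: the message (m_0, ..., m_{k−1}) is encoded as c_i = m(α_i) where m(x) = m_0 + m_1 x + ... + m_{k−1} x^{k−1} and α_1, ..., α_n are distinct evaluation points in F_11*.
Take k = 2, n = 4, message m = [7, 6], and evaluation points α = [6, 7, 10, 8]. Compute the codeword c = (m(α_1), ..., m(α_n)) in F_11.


c = [10, 5, 1, 0]

Message polynomial: m(x) = 7 + 6·x (mod 11).
For each evaluation point α_i, compute m(α_i) mod 11:
  α_1 = 6: Horner steps 6 → 10, so m(6) = 10.
  α_2 = 7: Horner steps 6 → 5, so m(7) = 5.
  α_3 = 10: Horner steps 6 → 1, so m(10) = 1.
  α_4 = 8: Horner steps 6 → 0, so m(8) = 0.
Codeword c = [10, 5, 1, 0] ∈ F_11^4.


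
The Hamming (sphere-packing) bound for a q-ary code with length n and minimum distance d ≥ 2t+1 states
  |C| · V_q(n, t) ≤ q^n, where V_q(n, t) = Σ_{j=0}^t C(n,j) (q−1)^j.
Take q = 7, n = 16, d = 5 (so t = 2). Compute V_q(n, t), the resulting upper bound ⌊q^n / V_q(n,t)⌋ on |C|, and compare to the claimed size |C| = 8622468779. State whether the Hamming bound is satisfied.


V_q(n, t) = 4417, q^n = 33232930569601, Hamming bound = 7523869270, |C| = 8622468779 > bound (violated).

Step 1: Compute V_q(n, t) = Σ_{j=0}^2 C(n, j) (q−1)^j.
  j = 0: C(16,0)·(6)^0 = 1·1 = 1.
  j = 1: C(16,1)·(6)^1 = 16·6 = 96.
  j = 2: C(16,2)·(6)^2 = 120·36 = 4320.
  V_q(n, t) = 1 + 96 + 4320 = 4417.
Step 2: q^n = 7^16 = 33232930569601.
Step 3: Hamming bound ⌊q^n / V_q(n,t)⌋ = ⌊33232930569601/4417⌋ = 7523869270.
Step 4: Compare |C| = 8622468779 to 7523869270: violated.
The claimed |C| lies above the Hamming bound, so no 7-ary code of length 16 with d ≥ 5 can have 8622468779 codewords.


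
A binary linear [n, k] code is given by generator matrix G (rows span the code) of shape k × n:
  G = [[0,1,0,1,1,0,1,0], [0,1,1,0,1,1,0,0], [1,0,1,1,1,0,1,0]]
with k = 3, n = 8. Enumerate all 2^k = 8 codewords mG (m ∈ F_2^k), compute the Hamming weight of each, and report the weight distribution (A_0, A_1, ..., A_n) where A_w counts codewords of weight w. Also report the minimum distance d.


Weight distribution: A_0 = 1, A_3 = 2, A_4 = 3, A_5 = 2. Minimum distance d = 3.

Enumerate all 2^3 = 8 messages m ∈ F_2^3.
For each, compute codeword c = mG in F_2^8, then tally its weight.
  m = 000 → c = 00000000, weight = 0.
  m = 100 → c = 01011010, weight = 4.
  m = 010 → c = 01101100, weight = 4.
  m = 110 → c = 00110110, weight = 4.
  m = 001 → c = 10111010, weight = 5.
  m = 101 → c = 11100000, weight = 3.
  m = 011 → c = 11010110, weight = 5.
  m = 111 → c = 10001100, weight = 3.
Tally weights:
  weight 0: 1 codewords.
  weight 3: 2 codewords.
  weight 4: 3 codewords.
  weight 5: 2 codewords.
Minimum distance d = smallest w > 0 with A_w > 0 = 3.
Sanity: Σ A_w = 8 = 2^3 = 8 ✓.


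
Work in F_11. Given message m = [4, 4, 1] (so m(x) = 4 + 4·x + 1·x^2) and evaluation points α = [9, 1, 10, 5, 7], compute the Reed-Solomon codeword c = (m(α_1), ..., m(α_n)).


c = [0, 9, 1, 5, 4]

Message polynomial: m(x) = 4 + 4·x + 1·x^2 (mod 11).
For each evaluation point α_i, compute m(α_i) mod 11:
  α_1 = 9: Horner steps 1 → 2 → 0, so m(9) = 0.
  α_2 = 1: Horner steps 1 → 5 → 9, so m(1) = 9.
  α_3 = 10: Horner steps 1 → 3 → 1, so m(10) = 1.
  α_4 = 5: Horner steps 1 → 9 → 5, so m(5) = 5.
  α_5 = 7: Horner steps 1 → 0 → 4, so m(7) = 4.
Codeword c = [0, 9, 1, 5, 4] ∈ F_11^5.


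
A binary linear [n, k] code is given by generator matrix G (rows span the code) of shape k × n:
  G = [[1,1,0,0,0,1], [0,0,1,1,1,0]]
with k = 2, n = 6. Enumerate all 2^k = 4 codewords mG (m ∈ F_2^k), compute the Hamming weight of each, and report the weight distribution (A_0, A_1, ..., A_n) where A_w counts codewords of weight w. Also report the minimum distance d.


Weight distribution: A_0 = 1, A_3 = 2, A_6 = 1. Minimum distance d = 3.

Enumerate all 2^2 = 4 messages m ∈ F_2^2.
For each, compute codeword c = mG in F_2^6, then tally its weight.
  m = 00 → c = 000000, weight = 0.
  m = 10 → c = 110001, weight = 3.
  m = 01 → c = 001110, weight = 3.
  m = 11 → c = 111111, weight = 6.
Tally weights:
  weight 0: 1 codewords.
  weight 3: 2 codewords.
  weight 6: 1 codewords.
Minimum distance d = smallest w > 0 with A_w > 0 = 3.
Sanity: Σ A_w = 4 = 2^2 = 4 ✓.


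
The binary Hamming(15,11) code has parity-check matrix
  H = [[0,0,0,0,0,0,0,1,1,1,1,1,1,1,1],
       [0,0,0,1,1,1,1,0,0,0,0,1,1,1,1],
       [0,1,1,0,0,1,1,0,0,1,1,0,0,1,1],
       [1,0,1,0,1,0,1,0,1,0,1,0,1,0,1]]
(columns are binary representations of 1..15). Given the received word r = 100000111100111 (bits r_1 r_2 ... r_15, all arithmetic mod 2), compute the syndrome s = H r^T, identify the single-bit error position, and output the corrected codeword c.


s = (0, 0, 0, 1)^T, error position = 1, corrected codeword c = 000000111100111

Compute s = H r^T mod 2 one row at a time:
  s_1 = 1 + 1 + 1 + 0 + 0 + 1 + 1 + 1 = 6 ≡ 0 (mod 2).
  s_2 = 0 + 0 + 0 + 1 + 0 + 1 + 1 + 1 = 4 ≡ 0 (mod 2).
  s_3 = 0 + 0 + 0 + 1 + 1 + 0 + 1 + 1 = 4 ≡ 0 (mod 2).
  s_4 = 1 + 0 + 0 + 1 + 1 + 0 + 1 + 1 = 5 ≡ 1 (mod 2).
s = (0, 0, 0, 1)^T — this equals column 1 of H (binary 0001), so error is at position 1.
Correct: flip bit 1 of r = 100000111100111 to get c = 000000111100111.


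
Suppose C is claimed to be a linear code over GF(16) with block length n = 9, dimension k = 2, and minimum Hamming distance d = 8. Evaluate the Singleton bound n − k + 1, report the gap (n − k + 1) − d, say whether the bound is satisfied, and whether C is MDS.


Singleton RHS = n − k + 1 = 8, slack = 0, bound satisfied, MDS.

Singleton bound: d ≤ n − k + 1.
Here n = 9, k = 2, so n − k + 1 = 8.
Given d = 8, check d ≤ 8: YES.
Slack = (n − k + 1) − d = 0.
The code is MDS (slack = 0).
Description: the claimed parameters are [9, 2, 8]_16; such a code would be MDS (meets Singleton bound).


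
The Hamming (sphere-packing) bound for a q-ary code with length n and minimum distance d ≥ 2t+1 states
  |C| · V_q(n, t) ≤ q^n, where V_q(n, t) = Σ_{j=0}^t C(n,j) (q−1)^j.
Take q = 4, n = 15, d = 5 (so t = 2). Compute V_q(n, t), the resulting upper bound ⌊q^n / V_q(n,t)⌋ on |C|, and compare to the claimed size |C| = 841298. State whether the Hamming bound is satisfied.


V_q(n, t) = 991, q^n = 1073741824, Hamming bound = 1083493, |C| = 841298 ≤ bound (satisfied).

Step 1: Compute V_q(n, t) = Σ_{j=0}^2 C(n, j) (q−1)^j.
  j = 0: C(15,0)·(3)^0 = 1·1 = 1.
  j = 1: C(15,1)·(3)^1 = 15·3 = 45.
  j = 2: C(15,2)·(3)^2 = 105·9 = 945.
  V_q(n, t) = 1 + 45 + 945 = 991.
Step 2: q^n = 4^15 = 1073741824.
Step 3: Hamming bound ⌊q^n / V_q(n,t)⌋ = ⌊1073741824/991⌋ = 1083493.
Step 4: Compare |C| = 841298 to 1083493: satisfied.
The claimed |C| lies below the Hamming bound.


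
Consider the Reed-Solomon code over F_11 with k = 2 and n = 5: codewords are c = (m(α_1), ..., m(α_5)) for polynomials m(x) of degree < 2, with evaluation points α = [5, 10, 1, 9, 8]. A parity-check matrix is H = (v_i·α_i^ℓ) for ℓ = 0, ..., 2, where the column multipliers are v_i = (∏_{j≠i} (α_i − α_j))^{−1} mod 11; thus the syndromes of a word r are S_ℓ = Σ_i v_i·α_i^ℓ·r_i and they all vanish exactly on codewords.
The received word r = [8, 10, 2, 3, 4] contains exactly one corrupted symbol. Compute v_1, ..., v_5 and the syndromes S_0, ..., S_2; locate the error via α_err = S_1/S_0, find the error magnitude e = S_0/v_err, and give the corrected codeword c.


S = (7, 1, 8), error at position 5, error magnitude e = 8, c = [8, 10, 2, 3, 7].

Step 1: column multipliers v_i = (∏_{j≠i}(α_i − α_j))^{−1} mod 11.
  i = 1 (α = 5): (5−10)(5−1)(5−9)(5−8) = (−5)·4·(−4)·(−3) = −240 ≡ 2, so v_1 = 2^{−1} = 6 (mod 11).
  i = 2 (α = 10): (10−5)(10−1)(10−9)(10−8) = 5·9·1·2 = 90 ≡ 2, so v_2 = 2^{−1} = 6 (mod 11).
  i = 3 (α = 1): (1−5)(1−10)(1−9)(1−8) = (−4)·(−9)·(−8)·(−7) = 2016 ≡ 3, so v_3 = 3^{−1} = 4 (mod 11).
  i = 4 (α = 9): (9−5)(9−10)(9−1)(9−8) = 4·(−1)·8·1 = −32 ≡ 1, so v_4 = 1^{−1} = 1 (mod 11).
  i = 5 (α = 8): (8−5)(8−10)(8−1)(8−9) = 3·(−2)·7·(−1) = 42 ≡ 9, so v_5 = 9^{−1} = 5 (mod 11).
  v = [6, 6, 4, 1, 5].
Step 2: syndromes of r = [8, 10, 2, 3, 4] (all sums mod 11).
  S_0 = Σ v_i r_i = 6·8 + 6·10 + 4·2 + 1·3 + 5·4 = 139 ≡ 7.
  S_1 = Σ v_i α_i r_i = 6·5·8 + 6·10·10 + 4·1·2 + 1·9·3 + 5·8·4 = 1035 ≡ 1.
  α_i^2 mod 11 = [3, 1, 1, 4, 9].
  S_2 = Σ v_i α_i^2 r_i = 6·3·8 + 6·1·10 + 4·1·2 + 1·4·3 + 5·9·4 = 404 ≡ 8.
  S = (7, 1, 8) ≠ 0, so r is not a codeword (an error is present).
Step 3: locate the error. For a single error e at position i, S_ℓ = v_i·e·α_i^ℓ, so α_err = S_1/S_0.
  S_0^{−1} = 7^{−1} = 8 (mod 11), so α_err = 1·8 = 8 ≡ 8 = α_5. Error position i = 5.
  Consistency check: S_2/S_1 = 8·1 = 8 ≡ 8 = α_err ✓ (single-error assumption holds).
Step 4: error magnitude e = S_0/v_5 = S_0·∏_{j≠5}(α_5 − α_j) = 7·9 = 63 ≡ 8 (mod 11).
Step 5: correct position 5: c_5 = r_5 − e = 4 − 8 ≡ 7 (mod 11). Hence c = [8, 10, 2, 3, 7].
  Check: interpolating c through the α_i gives m(x) = 6 + 7·x (degree < 2) with m(α_i) = c_i for every i, so c is indeed a codeword.


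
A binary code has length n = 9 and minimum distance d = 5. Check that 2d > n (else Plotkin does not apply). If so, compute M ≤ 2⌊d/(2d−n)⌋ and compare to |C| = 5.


Plotkin bound M ≤ 10; given |C| = 5 ≤ bound (satisfied).

Check applicability: 2d = 10, n = 9.
2d − n = 1 > 0, so Plotkin applies.
Compute d/(2d−n) = 5/1 ≈ 5.0000.
⌊d/(2d−n)⌋ = 5.
Plotkin bound: M ≤ 2·5 = 10.
Given |C| = 5, check: satisfied.
This |C| is below the Plotkin bound.


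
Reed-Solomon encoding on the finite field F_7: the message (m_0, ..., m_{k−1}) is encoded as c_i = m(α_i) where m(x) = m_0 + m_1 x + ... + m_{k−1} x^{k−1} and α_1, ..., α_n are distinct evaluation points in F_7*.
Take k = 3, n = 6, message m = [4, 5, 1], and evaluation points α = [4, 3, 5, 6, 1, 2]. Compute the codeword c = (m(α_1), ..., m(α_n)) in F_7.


c = [5, 0, 5, 0, 3, 4]

Message polynomial: m(x) = 4 + 5·x + 1·x^2 (mod 7).
For each evaluation point α_i, compute m(α_i) mod 7:
  α_1 = 4: Horner steps 1 → 2 → 5, so m(4) = 5.
  α_2 = 3: Horner steps 1 → 1 → 0, so m(3) = 0.
  α_3 = 5: Horner steps 1 → 3 → 5, so m(5) = 5.
  α_4 = 6: Horner steps 1 → 4 → 0, so m(6) = 0.
  α_5 = 1: Horner steps 1 → 6 → 3, so m(1) = 3.
  α_6 = 2: Horner steps 1 → 0 → 4, so m(2) = 4.
Codeword c = [5, 0, 5, 0, 3, 4] ∈ F_7^6.


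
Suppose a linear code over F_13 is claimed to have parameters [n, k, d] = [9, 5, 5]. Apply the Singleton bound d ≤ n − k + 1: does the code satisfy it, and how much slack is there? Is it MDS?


Singleton RHS = n − k + 1 = 5, slack = 0, bound satisfied, MDS.

Singleton bound: d ≤ n − k + 1.
Here n = 9, k = 5, so n − k + 1 = 5.
Given d = 5, check d ≤ 5: YES.
Slack = (n − k + 1) − d = 0.
The code is MDS (slack = 0).
Description: the claimed parameters are [9, 5, 5]_13; such a code would be MDS (meets Singleton bound).


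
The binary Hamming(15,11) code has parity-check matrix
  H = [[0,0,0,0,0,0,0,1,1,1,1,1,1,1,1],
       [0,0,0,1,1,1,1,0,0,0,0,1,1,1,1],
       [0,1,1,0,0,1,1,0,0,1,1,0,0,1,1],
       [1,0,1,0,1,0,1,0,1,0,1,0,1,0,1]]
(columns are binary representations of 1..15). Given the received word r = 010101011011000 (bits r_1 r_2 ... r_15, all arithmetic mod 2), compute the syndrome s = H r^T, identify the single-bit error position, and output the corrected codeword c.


s = (0, 1, 1, 0)^T, error position = 6, corrected codeword c = 010100011011000

Compute s = H r^T mod 2 one row at a time:
  s_1 = 1 + 1 + 0 + 1 + 1 + 0 + 0 + 0 = 4 ≡ 0 (mod 2).
  s_2 = 1 + 0 + 1 + 0 + 1 + 0 + 0 + 0 = 3 ≡ 1 (mod 2).
  s_3 = 1 + 0 + 1 + 0 + 0 + 1 + 0 + 0 = 3 ≡ 1 (mod 2).
  s_4 = 0 + 0 + 0 + 0 + 1 + 1 + 0 + 0 = 2 ≡ 0 (mod 2).
s = (0, 1, 1, 0)^T — this equals column 6 of H (binary 0110), so error is at position 6.
Correct: flip bit 6 of r = 010101011011000 to get c = 010100011011000.


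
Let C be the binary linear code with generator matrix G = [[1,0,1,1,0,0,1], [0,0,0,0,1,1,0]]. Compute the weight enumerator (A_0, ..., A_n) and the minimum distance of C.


Weight distribution: A_0 = 1, A_2 = 1, A_4 = 1, A_6 = 1. Minimum distance d = 2.

Enumerate all 2^2 = 4 messages m ∈ F_2^2.
For each, compute codeword c = mG in F_2^7, then tally its weight.
  m = 00 → c = 0000000, weight = 0.
  m = 10 → c = 1011001, weight = 4.
  m = 01 → c = 0000110, weight = 2.
  m = 11 → c = 1011111, weight = 6.
Tally weights:
  weight 0: 1 codewords.
  weight 2: 1 codewords.
  weight 4: 1 codewords.
  weight 6: 1 codewords.
Minimum distance d = smallest w > 0 with A_w > 0 = 2.
Sanity: Σ A_w = 4 = 2^2 = 4 ✓.


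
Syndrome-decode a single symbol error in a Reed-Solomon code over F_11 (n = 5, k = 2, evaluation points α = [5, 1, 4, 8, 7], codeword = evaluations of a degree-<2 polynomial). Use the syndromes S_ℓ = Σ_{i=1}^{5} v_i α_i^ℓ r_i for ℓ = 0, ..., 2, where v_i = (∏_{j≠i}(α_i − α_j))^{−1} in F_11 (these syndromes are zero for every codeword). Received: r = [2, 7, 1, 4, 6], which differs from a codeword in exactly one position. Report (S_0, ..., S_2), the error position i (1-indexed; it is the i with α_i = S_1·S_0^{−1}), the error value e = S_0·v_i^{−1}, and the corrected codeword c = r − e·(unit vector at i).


S = (7, 2, 10), error at position 1, error magnitude e = 3, c = [10, 7, 1, 4, 6].

Step 1: column multipliers v_i = (∏_{j≠i}(α_i − α_j))^{−1} mod 11.
  i = 1 (α = 5): (5−1)(5−4)(5−8)(5−7) = 4·1·(−3)·(−2) = 24 ≡ 2, so v_1 = 2^{−1} = 6 (mod 11).
  i = 2 (α = 1): (1−5)(1−4)(1−8)(1−7) = (−4)·(−3)·(−7)·(−6) = 504 ≡ 9, so v_2 = 9^{−1} = 5 (mod 11).
  i = 3 (α = 4): (4−5)(4−1)(4−8)(4−7) = (−1)·3·(−4)·(−3) = −36 ≡ 8, so v_3 = 8^{−1} = 7 (mod 11).
  i = 4 (α = 8): (8−5)(8−1)(8−4)(8−7) = 3·7·4·1 = 84 ≡ 7, so v_4 = 7^{−1} = 8 (mod 11).
  i = 5 (α = 7): (7−5)(7−1)(7−4)(7−8) = 2·6·3·(−1) = −36 ≡ 8, so v_5 = 8^{−1} = 7 (mod 11).
  v = [6, 5, 7, 8, 7].
Step 2: syndromes of r = [2, 7, 1, 4, 6] (all sums mod 11).
  S_0 = Σ v_i r_i = 6·2 + 5·7 + 7·1 + 8·4 + 7·6 = 128 ≡ 7.
  S_1 = Σ v_i α_i r_i = 6·5·2 + 5·1·7 + 7·4·1 + 8·8·4 + 7·7·6 = 673 ≡ 2.
  α_i^2 mod 11 = [3, 1, 5, 9, 5].
  S_2 = Σ v_i α_i^2 r_i = 6·3·2 + 5·1·7 + 7·5·1 + 8·9·4 + 7·5·6 = 604 ≡ 10.
  S = (7, 2, 10) ≠ 0, so r is not a codeword (an error is present).
Step 3: locate the error. For a single error e at position i, S_ℓ = v_i·e·α_i^ℓ, so α_err = S_1/S_0.
  S_0^{−1} = 7^{−1} = 8 (mod 11), so α_err = 2·8 = 16 ≡ 5 = α_1. Error position i = 1.
  Consistency check: S_2/S_1 = 10·6 = 60 ≡ 5 = α_err ✓ (single-error assumption holds).
Step 4: error magnitude e = S_0/v_1 = S_0·∏_{j≠1}(α_1 − α_j) = 7·2 = 14 ≡ 3 (mod 11).
Step 5: correct position 1: c_1 = r_1 − e = 2 − 3 ≡ 10 (mod 11). Hence c = [10, 7, 1, 4, 6].
  Check: interpolating c through the α_i gives m(x) = 9 + 9·x (degree < 2) with m(α_i) = c_i for every i, so c is indeed a codeword.


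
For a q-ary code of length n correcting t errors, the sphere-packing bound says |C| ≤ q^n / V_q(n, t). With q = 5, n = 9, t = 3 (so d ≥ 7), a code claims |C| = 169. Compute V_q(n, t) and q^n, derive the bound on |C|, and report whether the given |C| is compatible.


V_q(n, t) = 5989, q^n = 1953125, Hamming bound = 326, |C| = 169 ≤ bound (satisfied).

Step 1: Compute V_q(n, t) = Σ_{j=0}^3 C(n, j) (q−1)^j.
  j = 0: C(9,0)·(4)^0 = 1·1 = 1.
  j = 1: C(9,1)·(4)^1 = 9·4 = 36.
  j = 2: C(9,2)·(4)^2 = 36·16 = 576.
  j = 3: C(9,3)·(4)^3 = 84·64 = 5376.
  V_q(n, t) = 1 + 36 + 576 + 5376 = 5989.
Step 2: q^n = 5^9 = 1953125.
Step 3: Hamming bound ⌊q^n / V_q(n,t)⌋ = ⌊1953125/5989⌋ = 326.
Step 4: Compare |C| = 169 to 326: satisfied.
The claimed |C| lies below the Hamming bound.


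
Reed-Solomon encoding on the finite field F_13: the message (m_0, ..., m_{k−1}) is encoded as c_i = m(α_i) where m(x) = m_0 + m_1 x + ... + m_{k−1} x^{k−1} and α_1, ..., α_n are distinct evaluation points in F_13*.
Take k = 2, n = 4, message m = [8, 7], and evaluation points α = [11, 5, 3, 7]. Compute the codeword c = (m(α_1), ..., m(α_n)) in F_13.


c = [7, 4, 3, 5]

Message polynomial: m(x) = 8 + 7·x (mod 13).
For each evaluation point α_i, compute m(α_i) mod 13:
  α_1 = 11: Horner steps 7 → 7, so m(11) = 7.
  α_2 = 5: Horner steps 7 → 4, so m(5) = 4.
  α_3 = 3: Horner steps 7 → 3, so m(3) = 3.
  α_4 = 7: Horner steps 7 → 5, so m(7) = 5.
Codeword c = [7, 4, 3, 5] ∈ F_13^4.


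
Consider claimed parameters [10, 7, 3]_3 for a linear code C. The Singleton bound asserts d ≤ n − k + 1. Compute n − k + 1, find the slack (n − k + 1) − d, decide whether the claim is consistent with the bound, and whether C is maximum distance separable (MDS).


Singleton RHS = n − k + 1 = 4, slack = 1, bound satisfied, not MDS.

Singleton bound: d ≤ n − k + 1.
Here n = 10, k = 7, so n − k + 1 = 4.
Given d = 3, check d ≤ 4: YES.
Slack = (n − k + 1) − d = 1.
The code is NOT MDS (slack = 1 > 0).
Description: the claimed parameters are [10, 7, 3]_3; such a code would be non-MDS.


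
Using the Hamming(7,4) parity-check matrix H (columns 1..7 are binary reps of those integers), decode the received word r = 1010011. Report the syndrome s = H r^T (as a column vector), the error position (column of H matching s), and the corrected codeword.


s = (0, 1, 1)^T, error position = 3, corrected codeword c = 1000011

Compute s = H r^T mod 2 one row at a time:
  s_1 = 0 + 0 + 1 + 1 = 2 ≡ 0 (mod 2).
  s_2 = 0 + 1 + 1 + 1 = 3 ≡ 1 (mod 2).
  s_3 = 1 + 1 + 0 + 1 = 3 ≡ 1 (mod 2).
s = (0, 1, 1)^T — this equals column 3 of H (binary 011), so error is at position 3.
Correct: flip bit 3 of r = 1010011 to get c = 1000011.


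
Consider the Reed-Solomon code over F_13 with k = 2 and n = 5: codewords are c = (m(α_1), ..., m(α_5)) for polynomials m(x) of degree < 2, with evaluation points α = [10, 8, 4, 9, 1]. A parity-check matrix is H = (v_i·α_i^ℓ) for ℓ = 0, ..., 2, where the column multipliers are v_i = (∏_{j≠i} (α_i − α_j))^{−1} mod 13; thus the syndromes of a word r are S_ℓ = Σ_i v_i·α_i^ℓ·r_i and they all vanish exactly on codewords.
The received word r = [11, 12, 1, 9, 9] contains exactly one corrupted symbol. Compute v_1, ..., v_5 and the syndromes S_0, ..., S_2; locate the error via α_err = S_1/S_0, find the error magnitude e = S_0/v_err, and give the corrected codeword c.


S = (9, 3, 1), error at position 4, error magnitude e = 4, c = [11, 12, 1, 5, 9].

Step 1: column multipliers v_i = (∏_{j≠i}(α_i − α_j))^{−1} mod 13.
  i = 1 (α = 10): (10−8)(10−4)(10−9)(10−1) = 2·6·1·9 = 108 ≡ 4, so v_1 = 4^{−1} = 10 (mod 13).
  i = 2 (α = 8): (8−10)(8−4)(8−9)(8−1) = (−2)·4·(−1)·7 = 56 ≡ 4, so v_2 = 4^{−1} = 10 (mod 13).
  i = 3 (α = 4): (4−10)(4−8)(4−9)(4−1) = (−6)·(−4)·(−5)·3 = −360 ≡ 4, so v_3 = 4^{−1} = 10 (mod 13).
  i = 4 (α = 9): (9−10)(9−8)(9−4)(9−1) = (−1)·1·5·8 = −40 ≡ 12, so v_4 = 12^{−1} = 12 (mod 13).
  i = 5 (α = 1): (1−10)(1−8)(1−4)(1−9) = (−9)·(−7)·(−3)·(−8) = 1512 ≡ 4, so v_5 = 4^{−1} = 10 (mod 13).
  v = [10, 10, 10, 12, 10].
Step 2: syndromes of r = [11, 12, 1, 9, 9] (all sums mod 13).
  S_0 = Σ v_i r_i = 10·11 + 10·12 + 10·1 + 12·9 + 10·9 = 438 ≡ 9.
  S_1 = Σ v_i α_i r_i = 10·10·11 + 10·8·12 + 10·4·1 + 12·9·9 + 10·1·9 = 3162 ≡ 3.
  α_i^2 mod 13 = [9, 12, 3, 3, 1].
  S_2 = Σ v_i α_i^2 r_i = 10·9·11 + 10·12·12 + 10·3·1 + 12·3·9 + 10·1·9 = 2874 ≡ 1.
  S = (9, 3, 1) ≠ 0, so r is not a codeword (an error is present).
Step 3: locate the error. For a single error e at position i, S_ℓ = v_i·e·α_i^ℓ, so α_err = S_1/S_0.
  S_0^{−1} = 9^{−1} = 3 (mod 13), so α_err = 3·3 = 9 ≡ 9 = α_4. Error position i = 4.
  Consistency check: S_2/S_1 = 1·9 = 9 ≡ 9 = α_err ✓ (single-error assumption holds).
Step 4: error magnitude e = S_0/v_4 = S_0·∏_{j≠4}(α_4 − α_j) = 9·12 = 108 ≡ 4 (mod 13).
Step 5: correct position 4: c_4 = r_4 − e = 9 − 4 ≡ 5 (mod 13). Hence c = [11, 12, 1, 5, 9].
  Check: interpolating c through the α_i gives m(x) = 3 + 6·x (degree < 2) with m(α_i) = c_i for every i, so c is indeed a codeword.


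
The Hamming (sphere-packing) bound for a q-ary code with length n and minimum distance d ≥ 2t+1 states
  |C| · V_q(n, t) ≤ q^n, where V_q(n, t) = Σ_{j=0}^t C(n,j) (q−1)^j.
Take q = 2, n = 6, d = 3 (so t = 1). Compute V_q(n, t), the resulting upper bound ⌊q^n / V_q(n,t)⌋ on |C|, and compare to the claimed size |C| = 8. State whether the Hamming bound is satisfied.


V_q(n, t) = 7, q^n = 64, Hamming bound = 9, |C| = 8 ≤ bound (satisfied).

Step 1: Compute V_q(n, t) = Σ_{j=0}^1 C(n, j) (q−1)^j.
  j = 0: C(6,0)·(1)^0 = 1·1 = 1.
  j = 1: C(6,1)·(1)^1 = 6·1 = 6.
  V_q(n, t) = 1 + 6 = 7.
Step 2: q^n = 2^6 = 64.
Step 3: Hamming bound ⌊q^n / V_q(n,t)⌋ = ⌊64/7⌋ = 9.
Step 4: Compare |C| = 8 to 9: satisfied.
The claimed |C| lies below the Hamming bound.


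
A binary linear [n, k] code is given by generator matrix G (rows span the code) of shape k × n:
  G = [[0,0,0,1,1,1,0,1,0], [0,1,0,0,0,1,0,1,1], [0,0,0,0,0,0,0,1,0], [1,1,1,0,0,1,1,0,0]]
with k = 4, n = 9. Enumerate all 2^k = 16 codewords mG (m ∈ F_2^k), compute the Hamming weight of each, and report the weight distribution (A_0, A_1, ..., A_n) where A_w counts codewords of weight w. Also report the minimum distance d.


Weight distribution: A_0 = 1, A_1 = 1, A_3 = 2, A_4 = 4, A_5 = 3, A_6 = 2, A_7 = 2, A_8 = 1. Minimum distance d = 1.

Enumerate all 2^4 = 16 messages m ∈ F_2^4.
For each, compute codeword c = mG in F_2^9, then tally its weight.
  m = 0000 → c = 000000000, weight = 0.
  m = 1000 → c = 000111010, weight = 4.
  m = 0100 → c = 010001011, weight = 4.
  m = 1100 → c = 010110001, weight = 4.
  m = 0010 → c = 000000010, weight = 1.
  m = 1010 → c = 000111000, weight = 3.
  m = 0110 → c = 010001001, weight = 3.
  m = 1110 → c = 010110011, weight = 5.
  m = 0001 → c = 111001100, weight = 5.
  m = 1001 → c = 111110110, weight = 7.
  m = 0101 → c = 101000111, weight = 5.
  m = 1101 → c = 101111101, weight = 7.
  m = 0011 → c = 111001110, weight = 6.
  m = 1011 → c = 111110100, weight = 6.
  m = 0111 → c = 101000101, weight = 4.
  m = 1111 → c = 101111111, weight = 8.
Tally weights:
  weight 0: 1 codewords.
  weight 1: 1 codewords.
  weight 3: 2 codewords.
  weight 4: 4 codewords.
  weight 5: 3 codewords.
  weight 6: 2 codewords.
  weight 7: 2 codewords.
  weight 8: 1 codewords.
Minimum distance d = smallest w > 0 with A_w > 0 = 1.
Sanity: Σ A_w = 16 = 2^4 = 16 ✓.


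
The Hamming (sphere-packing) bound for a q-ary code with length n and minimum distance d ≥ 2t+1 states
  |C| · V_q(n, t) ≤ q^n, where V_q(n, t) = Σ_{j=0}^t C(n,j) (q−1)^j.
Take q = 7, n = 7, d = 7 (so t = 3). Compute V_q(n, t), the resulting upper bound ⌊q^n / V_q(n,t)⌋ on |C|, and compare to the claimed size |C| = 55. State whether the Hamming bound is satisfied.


V_q(n, t) = 8359, q^n = 823543, Hamming bound = 98, |C| = 55 ≤ bound (satisfied).

Step 1: Compute V_q(n, t) = Σ_{j=0}^3 C(n, j) (q−1)^j.
  j = 0: C(7,0)·(6)^0 = 1·1 = 1.
  j = 1: C(7,1)·(6)^1 = 7·6 = 42.
  j = 2: C(7,2)·(6)^2 = 21·36 = 756.
  j = 3: C(7,3)·(6)^3 = 35·216 = 7560.
  V_q(n, t) = 1 + 42 + 756 + 7560 = 8359.
Step 2: q^n = 7^7 = 823543.
Step 3: Hamming bound ⌊q^n / V_q(n,t)⌋ = ⌊823543/8359⌋ = 98.
Step 4: Compare |C| = 55 to 98: satisfied.
The claimed |C| lies below the Hamming bound.


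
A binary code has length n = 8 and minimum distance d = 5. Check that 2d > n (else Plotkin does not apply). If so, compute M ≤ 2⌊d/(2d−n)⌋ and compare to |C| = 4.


Plotkin bound M ≤ 4; given |C| = 4 ≤ bound (satisfied).

Check applicability: 2d = 10, n = 8.
2d − n = 2 > 0, so Plotkin applies.
Compute d/(2d−n) = 5/2 ≈ 2.5000.
⌊d/(2d−n)⌋ = 2.
Plotkin bound: M ≤ 2·2 = 4.
Given |C| = 4, check: satisfied.
This |C| is at the Plotkin bound.


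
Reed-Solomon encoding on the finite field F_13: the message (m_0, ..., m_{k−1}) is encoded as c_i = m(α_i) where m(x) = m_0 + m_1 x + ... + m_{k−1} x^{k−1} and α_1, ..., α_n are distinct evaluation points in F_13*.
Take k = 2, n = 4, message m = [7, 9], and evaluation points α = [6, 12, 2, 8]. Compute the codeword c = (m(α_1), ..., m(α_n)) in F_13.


c = [9, 11, 12, 1]

Message polynomial: m(x) = 7 + 9·x (mod 13).
For each evaluation point α_i, compute m(α_i) mod 13:
  α_1 = 6: Horner steps 9 → 9, so m(6) = 9.
  α_2 = 12: Horner steps 9 → 11, so m(12) = 11.
  α_3 = 2: Horner steps 9 → 12, so m(2) = 12.
  α_4 = 8: Horner steps 9 → 1, so m(8) = 1.
Codeword c = [9, 11, 12, 1] ∈ F_13^4.


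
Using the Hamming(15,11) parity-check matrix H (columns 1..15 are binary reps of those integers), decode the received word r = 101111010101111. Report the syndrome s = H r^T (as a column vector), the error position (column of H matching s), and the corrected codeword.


s = (0, 1, 1, 1)^T, error position = 7, corrected codeword c = 101111110101111

Compute s = H r^T mod 2 one row at a time:
  s_1 = 1 + 0 + 1 + 0 + 1 + 1 + 1 + 1 = 6 ≡ 0 (mod 2).
  s_2 = 1 + 1 + 1 + 0 + 1 + 1 + 1 + 1 = 7 ≡ 1 (mod 2).
  s_3 = 0 + 1 + 1 + 0 + 1 + 0 + 1 + 1 = 5 ≡ 1 (mod 2).
  s_4 = 1 + 1 + 1 + 0 + 0 + 0 + 1 + 1 = 5 ≡ 1 (mod 2).
s = (0, 1, 1, 1)^T — this equals column 7 of H (binary 0111), so error is at position 7.
Correct: flip bit 7 of r = 101111010101111 to get c = 101111110101111.


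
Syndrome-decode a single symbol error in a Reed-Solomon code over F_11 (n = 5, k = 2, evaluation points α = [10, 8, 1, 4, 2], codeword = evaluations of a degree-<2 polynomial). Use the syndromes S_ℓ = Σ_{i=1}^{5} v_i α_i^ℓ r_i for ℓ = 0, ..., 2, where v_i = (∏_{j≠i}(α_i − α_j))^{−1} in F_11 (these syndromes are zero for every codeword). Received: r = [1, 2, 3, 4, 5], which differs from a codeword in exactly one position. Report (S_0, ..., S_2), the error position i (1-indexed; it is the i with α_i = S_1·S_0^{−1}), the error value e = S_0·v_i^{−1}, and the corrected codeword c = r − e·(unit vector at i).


S = (7, 7, 7), error at position 3, error magnitude e = 3, c = [1, 2, 0, 4, 5].

Step 1: column multipliers v_i = (∏_{j≠i}(α_i − α_j))^{−1} mod 11.
  i = 1 (α = 10): (10−8)(10−1)(10−4)(10−2) = 2·9·6·8 = 864 ≡ 6, so v_1 = 6^{−1} = 2 (mod 11).
  i = 2 (α = 8): (8−10)(8−1)(8−4)(8−2) = (−2)·7·4·6 = −336 ≡ 5, so v_2 = 5^{−1} = 9 (mod 11).
  i = 3 (α = 1): (1−10)(1−8)(1−4)(1−2) = (−9)·(−7)·(−3)·(−1) = 189 ≡ 2, so v_3 = 2^{−1} = 6 (mod 11).
  i = 4 (α = 4): (4−10)(4−8)(4−1)(4−2) = (−6)·(−4)·3·2 = 144 ≡ 1, so v_4 = 1^{−1} = 1 (mod 11).
  i = 5 (α = 2): (2−10)(2−8)(2−1)(2−4) = (−8)·(−6)·1·(−2) = −96 ≡ 3, so v_5 = 3^{−1} = 4 (mod 11).
  v = [2, 9, 6, 1, 4].
Step 2: syndromes of r = [1, 2, 3, 4, 5] (all sums mod 11).
  S_0 = Σ v_i r_i = 2·1 + 9·2 + 6·3 + 1·4 + 4·5 = 62 ≡ 7.
  S_1 = Σ v_i α_i r_i = 2·10·1 + 9·8·2 + 6·1·3 + 1·4·4 + 4·2·5 = 238 ≡ 7.
  α_i^2 mod 11 = [1, 9, 1, 5, 4].
  S_2 = Σ v_i α_i^2 r_i = 2·1·1 + 9·9·2 + 6·1·3 + 1·5·4 + 4·4·5 = 282 ≡ 7.
  S = (7, 7, 7) ≠ 0, so r is not a codeword (an error is present).
Step 3: locate the error. For a single error e at position i, S_ℓ = v_i·e·α_i^ℓ, so α_err = S_1/S_0.
  S_0^{−1} = 7^{−1} = 8 (mod 11), so α_err = 7·8 = 56 ≡ 1 = α_3. Error position i = 3.
  Consistency check: S_2/S_1 = 7·8 = 56 ≡ 1 = α_err ✓ (single-error assumption holds).
Step 4: error magnitude e = S_0/v_3 = S_0·∏_{j≠3}(α_3 − α_j) = 7·2 = 14 ≡ 3 (mod 11).
Step 5: correct position 3: c_3 = r_3 − e = 3 − 3 ≡ 0 (mod 11). Hence c = [1, 2, 0, 4, 5].
  Check: interpolating c through the α_i gives m(x) = 6 + 5·x (degree < 2) with m(α_i) = c_i for every i, so c is indeed a codeword.


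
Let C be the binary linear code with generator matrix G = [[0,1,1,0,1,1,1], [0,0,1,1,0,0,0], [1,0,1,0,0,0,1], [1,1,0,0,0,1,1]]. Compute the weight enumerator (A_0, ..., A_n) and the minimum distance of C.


Weight distribution: A_0 = 1, A_2 = 2, A_3 = 6, A_4 = 3, A_5 = 2, A_6 = 2. Minimum distance d = 2.

Enumerate all 2^4 = 16 messages m ∈ F_2^4.
For each, compute codeword c = mG in F_2^7, then tally its weight.
  m = 0000 → c = 0000000, weight = 0.
  m = 1000 → c = 0110111, weight = 5.
  m = 0100 → c = 0011000, weight = 2.
  m = 1100 → c = 0101111, weight = 5.
  m = 0010 → c = 1010001, weight = 3.
  m = 1010 → c = 1100110, weight = 4.
  m = 0110 → c = 1001001, weight = 3.
  m = 1110 → c = 1111110, weight = 6.
  m = 0001 → c = 1100011, weight = 4.
  m = 1001 → c = 1010100, weight = 3.
  m = 0101 → c = 1111011, weight = 6.
  m = 1101 → c = 1001100, weight = 3.
  m = 0011 → c = 0110010, weight = 3.
  m = 1011 → c = 0000101, weight = 2.
  m = 0111 → c = 0101010, weight = 3.
  m = 1111 → c = 0011101, weight = 4.
Tally weights:
  weight 0: 1 codewords.
  weight 2: 2 codewords.
  weight 3: 6 codewords.
  weight 4: 3 codewords.
  weight 5: 2 codewords.
  weight 6: 2 codewords.
Minimum distance d = smallest w > 0 with A_w > 0 = 2.
Sanity: Σ A_w = 16 = 2^4 = 16 ✓.


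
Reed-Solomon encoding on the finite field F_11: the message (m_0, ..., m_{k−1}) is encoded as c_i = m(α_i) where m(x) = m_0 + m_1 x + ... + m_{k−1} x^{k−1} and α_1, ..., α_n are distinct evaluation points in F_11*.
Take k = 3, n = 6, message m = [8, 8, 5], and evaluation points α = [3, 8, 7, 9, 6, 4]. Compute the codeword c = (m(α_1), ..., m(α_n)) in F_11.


c = [0, 7, 1, 1, 5, 10]

Message polynomial: m(x) = 8 + 8·x + 5·x^2 (mod 11).
For each evaluation point α_i, compute m(α_i) mod 11:
  α_1 = 3: Horner steps 5 → 1 → 0, so m(3) = 0.
  α_2 = 8: Horner steps 5 → 4 → 7, so m(8) = 7.
  α_3 = 7: Horner steps 5 → 10 → 1, so m(7) = 1.
  α_4 = 9: Horner steps 5 → 9 → 1, so m(9) = 1.
  α_5 = 6: Horner steps 5 → 5 → 5, so m(6) = 5.
  α_6 = 4: Horner steps 5 → 6 → 10, so m(4) = 10.
Codeword c = [0, 7, 1, 1, 5, 10] ∈ F_11^6.


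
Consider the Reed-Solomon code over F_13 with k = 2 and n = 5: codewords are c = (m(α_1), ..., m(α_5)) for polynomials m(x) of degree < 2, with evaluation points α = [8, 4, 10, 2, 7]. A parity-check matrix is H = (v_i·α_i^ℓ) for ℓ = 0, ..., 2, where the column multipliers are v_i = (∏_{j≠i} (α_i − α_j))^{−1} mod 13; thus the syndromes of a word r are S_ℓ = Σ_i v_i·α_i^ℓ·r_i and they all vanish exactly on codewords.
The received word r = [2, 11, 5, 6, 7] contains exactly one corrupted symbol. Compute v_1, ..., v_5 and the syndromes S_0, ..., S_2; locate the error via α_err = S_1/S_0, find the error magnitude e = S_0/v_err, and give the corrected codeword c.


S = (11, 5, 7), error at position 2, error magnitude e = 2, c = [2, 9, 5, 6, 7].

Step 1: column multipliers v_i = (∏_{j≠i}(α_i − α_j))^{−1} mod 13.
  i = 1 (α = 8): (8−4)(8−10)(8−2)(8−7) = 4·(−2)·6·1 = −48 ≡ 4, so v_1 = 4^{−1} = 10 (mod 13).
  i = 2 (α = 4): (4−8)(4−10)(4−2)(4−7) = (−4)·(−6)·2·(−3) = −144 ≡ 12, so v_2 = 12^{−1} = 12 (mod 13).
  i = 3 (α = 10): (10−8)(10−4)(10−2)(10−7) = 2·6·8·3 = 288 ≡ 2, so v_3 = 2^{−1} = 7 (mod 13).
  i = 4 (α = 2): (2−8)(2−4)(2−10)(2−7) = (−6)·(−2)·(−8)·(−5) = 480 ≡ 12, so v_4 = 12^{−1} = 12 (mod 13).
  i = 5 (α = 7): (7−8)(7−4)(7−10)(7−2) = (−1)·3·(−3)·5 = 45 ≡ 6, so v_5 = 6^{−1} = 11 (mod 13).
  v = [10, 12, 7, 12, 11].
Step 2: syndromes of r = [2, 11, 5, 6, 7] (all sums mod 13).
  S_0 = Σ v_i r_i = 10·2 + 12·11 + 7·5 + 12·6 + 11·7 = 336 ≡ 11.
  S_1 = Σ v_i α_i r_i = 10·8·2 + 12·4·11 + 7·10·5 + 12·2·6 + 11·7·7 = 1721 ≡ 5.
  α_i^2 mod 13 = [12, 3, 9, 4, 10].
  S_2 = Σ v_i α_i^2 r_i = 10·12·2 + 12·3·11 + 7·9·5 + 12·4·6 + 11·10·7 = 2009 ≡ 7.
  S = (11, 5, 7) ≠ 0, so r is not a codeword (an error is present).
Step 3: locate the error. For a single error e at position i, S_ℓ = v_i·e·α_i^ℓ, so α_err = S_1/S_0.
  S_0^{−1} = 11^{−1} = 6 (mod 13), so α_err = 5·6 = 30 ≡ 4 = α_2. Error position i = 2.
  Consistency check: S_2/S_1 = 7·8 = 56 ≡ 4 = α_err ✓ (single-error assumption holds).
Step 4: error magnitude e = S_0/v_2 = S_0·∏_{j≠2}(α_2 − α_j) = 11·12 = 132 ≡ 2 (mod 13).
Step 5: correct position 2: c_2 = r_2 − e = 11 − 2 ≡ 9 (mod 13). Hence c = [2, 9, 5, 6, 7].
  Check: interpolating c through the α_i gives m(x) = 3 + 8·x (degree < 2) with m(α_i) = c_i for every i, so c is indeed a codeword.


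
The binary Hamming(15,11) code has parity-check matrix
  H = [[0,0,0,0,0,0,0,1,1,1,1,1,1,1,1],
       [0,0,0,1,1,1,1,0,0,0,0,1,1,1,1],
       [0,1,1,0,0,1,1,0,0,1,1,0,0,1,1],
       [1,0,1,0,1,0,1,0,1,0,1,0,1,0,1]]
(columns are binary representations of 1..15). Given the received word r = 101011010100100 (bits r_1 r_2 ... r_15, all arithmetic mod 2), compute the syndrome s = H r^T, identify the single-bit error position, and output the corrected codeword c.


s = (1, 1, 1, 0)^T, error position = 14, corrected codeword c = 101011010100110

Compute s = H r^T mod 2 one row at a time:
  s_1 = 1 + 0 + 1 + 0 + 0 + 1 + 0 + 0 = 3 ≡ 1 (mod 2).
  s_2 = 0 + 1 + 1 + 0 + 0 + 1 + 0 + 0 = 3 ≡ 1 (mod 2).
  s_3 = 0 + 1 + 1 + 0 + 1 + 0 + 0 + 0 = 3 ≡ 1 (mod 2).
  s_4 = 1 + 1 + 1 + 0 + 0 + 0 + 1 + 0 = 4 ≡ 0 (mod 2).
s = (1, 1, 1, 0)^T — this equals column 14 of H (binary 1110), so error is at position 14.
Correct: flip bit 14 of r = 101011010100100 to get c = 101011010100110.


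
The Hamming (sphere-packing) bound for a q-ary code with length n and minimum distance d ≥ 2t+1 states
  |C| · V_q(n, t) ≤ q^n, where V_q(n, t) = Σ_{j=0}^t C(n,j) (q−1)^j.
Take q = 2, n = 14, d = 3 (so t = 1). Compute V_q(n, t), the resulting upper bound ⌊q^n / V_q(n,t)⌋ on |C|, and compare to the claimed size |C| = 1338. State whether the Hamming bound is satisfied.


V_q(n, t) = 15, q^n = 16384, Hamming bound = 1092, |C| = 1338 > bound (violated).

Step 1: Compute V_q(n, t) = Σ_{j=0}^1 C(n, j) (q−1)^j.
  j = 0: C(14,0)·(1)^0 = 1·1 = 1.
  j = 1: C(14,1)·(1)^1 = 14·1 = 14.
  V_q(n, t) = 1 + 14 = 15.
Step 2: q^n = 2^14 = 16384.
Step 3: Hamming bound ⌊q^n / V_q(n,t)⌋ = ⌊16384/15⌋ = 1092.
Step 4: Compare |C| = 1338 to 1092: violated.
The claimed |C| lies above the Hamming bound, so no 2-ary code of length 14 with d ≥ 3 can have 1338 codewords.


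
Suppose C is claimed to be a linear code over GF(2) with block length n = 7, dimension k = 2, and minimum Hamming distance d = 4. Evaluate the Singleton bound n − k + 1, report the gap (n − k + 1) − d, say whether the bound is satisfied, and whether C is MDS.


Singleton RHS = n − k + 1 = 6, slack = 2, bound satisfied, not MDS.

Singleton bound: d ≤ n − k + 1.
Here n = 7, k = 2, so n − k + 1 = 6.
Given d = 4, check d ≤ 6: YES.
Slack = (n − k + 1) − d = 2.
The code is NOT MDS (slack = 2 > 0).
Description: the claimed parameters are [7, 2, 4]_2; such a code would be non-MDS.


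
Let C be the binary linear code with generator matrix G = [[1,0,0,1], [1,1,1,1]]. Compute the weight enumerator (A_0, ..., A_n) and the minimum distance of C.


Weight distribution: A_0 = 1, A_2 = 2, A_4 = 1. Minimum distance d = 2.

Enumerate all 2^2 = 4 messages m ∈ F_2^2.
For each, compute codeword c = mG in F_2^4, then tally its weight.
  m = 00 → c = 0000, weight = 0.
  m = 10 → c = 1001, weight = 2.
  m = 01 → c = 1111, weight = 4.
  m = 11 → c = 0110, weight = 2.
Tally weights:
  weight 0: 1 codewords.
  weight 2: 2 codewords.
  weight 4: 1 codewords.
Minimum distance d = smallest w > 0 with A_w > 0 = 2.
Sanity: Σ A_w = 4 = 2^2 = 4 ✓.
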